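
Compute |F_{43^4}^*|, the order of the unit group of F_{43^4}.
|F_{43^4}^*| = 3418800

F_{43^4} has 43^4 = 3418801 elements; its multiplicative group consists of all nonzero elements, so |F_{43^4}^*| = 3418801 - 1 = 3418800. (It is cyclic since any finite subgroup of the multiplicative group of a field is cyclic.)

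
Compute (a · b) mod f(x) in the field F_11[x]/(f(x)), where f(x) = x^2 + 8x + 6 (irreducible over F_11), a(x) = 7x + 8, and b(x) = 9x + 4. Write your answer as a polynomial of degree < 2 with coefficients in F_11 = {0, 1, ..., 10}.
a · b ≡ 3x + 6 (mod f(x))

Multiply in F_11[x]: a(x)·b(x) = (7x + 8)·(9x + 4) = 8x^2 + x + 10. This has degree ≥ 2, so divide by f(x) over F_11: 8x^2 + x + 10 = (8)·(x^2 + 8x + 6) + (3x + 6). Hence a·b ≡ 3x + 6 (mod f). (F_11[x]/(f) is a field with 11^2 = 121 elements since f is irreducible of degree 2.)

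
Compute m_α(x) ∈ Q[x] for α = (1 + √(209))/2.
m_α(x) = x^2 - x - 52

From 2α - 1 = √(209), squaring gives (2α - 1)^2 = 209, i.e. 4α^2 - 4α + 1 = 209, so α^2 - α + (1 - 209)/4 = 0. Since 209 ≡ 1 (mod 4), (1 - 209)/4 = -52 ∈ Z. The polynomial x^2 - x - 52 has discriminant 1 - 4·(-52) = 209, which is not a perfect square in Q (d = 209 is squarefree and ≠ 1), so x^2 - x - 52 is irreducible over Q. It is the minimal polynomial of α.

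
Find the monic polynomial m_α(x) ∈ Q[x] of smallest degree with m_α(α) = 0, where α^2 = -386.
m_α(x) = x^2 + 386

α satisfies α^2 + 386 = 0, so x^2 + 386 annihilates α. Since d = -386 is squarefree and ≠ 1, it is not a perfect square in Q, so x^2 + 386 has no rational root and is therefore irreducible over Q (a degree-2 polynomial over a field is irreducible iff it has no root). Hence m_α(x) = x^2 + 386.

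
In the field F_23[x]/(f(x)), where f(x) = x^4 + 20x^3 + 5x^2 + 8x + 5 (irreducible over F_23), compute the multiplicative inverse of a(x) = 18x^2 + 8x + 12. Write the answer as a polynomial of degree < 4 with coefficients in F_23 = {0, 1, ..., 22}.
a(x)^(-1) ≡ 22x^3 + 20x^2 + x + 15 (mod f(x))

Since f is irreducible over F_23, F_23[x]/(f) is a field and a(x) ≠ 0 has an inverse. Apply the extended Euclidean algorithm to f(x) and a(x) in F_23[x]: f(x) = (9x^2 + 15x + 17)·a(x) + (14x + 8);  a(x) = (21x + 5)·(14x + 8) + (18). The last nonzero remainder is the constant 18 = gcd(f, a) in F_23. Back-substituting through the division chain expresses 18 = s(x)·a(x) + t(x)·f(x) with s(x) ≡ 5x^3 + 15x^2 + 18x + 17 (mod f), so (5x^3 + 15x^2 + 18x + 17)·a(x) ≡ 18 (mod f). Multiplying by 18^(-1) ≡ 9 in F_23 gives a(x)^(-1) ≡ 9·(5x^3 + 15x^2 + 18x + 17) ≡ 22x^3 + 20x^2 + x + 15 (mod f). Check: (18x^2 + 8x + 12)·(22x^3 + 20x^2 + x + 15) = 5x^5 + 7x^4 + 5x^3 + 12x^2 + 17x + 19 ≡ 1 (mod x^4 + 20x^3 + 5x^2 + 8x + 5).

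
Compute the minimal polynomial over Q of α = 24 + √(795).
m_α(x) = x^2 - 48x - 219

From α - 24 = √(795), squaring gives (α - 24)^2 = 795, i.e. α^2 - 48α + 576 = 795, so α^2 - 48α - 219 = 0. The discriminant of x^2 - 48x - 219 is (-48)^2 - 4·(-219) = 2304 + 876 = 3180, and 4·(795) is not a perfect square in Q since 795 is squarefree and ≠ 1. Hence x^2 - 48x - 219 is irreducible over Q and is the minimal polynomial of α.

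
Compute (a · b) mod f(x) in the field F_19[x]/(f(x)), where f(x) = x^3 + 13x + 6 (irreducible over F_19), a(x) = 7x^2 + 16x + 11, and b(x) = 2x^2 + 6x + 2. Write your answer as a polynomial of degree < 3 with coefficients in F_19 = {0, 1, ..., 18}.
a · b ≡ 7x^2 + 2x + 15 (mod f(x))

Multiply in F_19[x]: a(x)·b(x) = (7x^2 + 16x + 11)·(2x^2 + 6x + 2) = 14x^4 + 17x^3 + 18x^2 + 3x + 3. This has degree ≥ 3, so divide by f(x) over F_19: 14x^4 + 17x^3 + 18x^2 + 3x + 3 = (14x + 17)·(x^3 + 13x + 6) + (7x^2 + 2x + 15). Hence a·b ≡ 7x^2 + 2x + 15 (mod f). (F_19[x]/(f) is a field with 19^3 = 6859 elements since f is irreducible of degree 3.)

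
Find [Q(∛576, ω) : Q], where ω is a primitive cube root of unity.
[Q(∛576, ω) : Q] = 6

[Q(∛576):Q] = 3 (min poly x^3 - 576, irreducible since 576 is not a perfect cube). [Q(ω):Q] = 2 (min poly x^2 + x + 1). Since Q(∛576) ⊂ R and ω ∉ R, we have ω ∉ Q(∛576), so x^2 + x + 1 remains irreducible over Q(∛576) and [Q(∛576, ω) : Q(∛576)] = 2. By the tower law, [Q(∛576, ω) : Q] = 3 · 2 = 6. (In fact Q(∛576, ω) is the splitting field of x^3 - 576 over Q.)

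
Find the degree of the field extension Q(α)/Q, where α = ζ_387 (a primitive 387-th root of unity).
[Q(α):Q] = 252

The minimal polynomial of ζ_387 over Q is the 387-th cyclotomic polynomial Φ_387(x), which is irreducible over Q and has degree φ(387) = 252. Hence [Q(α):Q] = φ(387) = 252.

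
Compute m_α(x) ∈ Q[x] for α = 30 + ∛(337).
m_α(x) = x^3 - 90x^2 + 2700x - 27337

Set β = α - 30 = ∛(337), so β^3 = 337. Then (α - 30)^3 - 337 = 0, i.e. α is a root of g(x) = (x - 30)^3 - 337 = x^3 - 90x^2 + 2700x - 27337. Since g(x) = h(x - 30) where h(x) = x^3 - 337, and h is irreducible over Q (because 337 is not a perfect cube, so h has no rational root, and a monic cubic with no rational root is irreducible), g is also irreducible (irreducibility is preserved under the substitution x → x - 30). Hence m_α(x) = x^3 - 90x^2 + 2700x - 27337.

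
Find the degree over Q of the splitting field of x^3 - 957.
[K : Q] = 6

The roots of x^3 - 957 are ∛957, ω∛957, ω^2∛957 where ω = e^(2πi/3) is a primitive cube root of unity, so K = Q(∛957, ω). Now [Q(∛957):Q] = 3 (since 957 is not a perfect cube, x^3 - 957 is irreducible) and [Q(ω):Q] = 2. Both 2 and 3 divide [K:Q], and [K:Q] ≤ 3·2 = 6, so [K:Q] = 6. (Equivalently: Q(∛957) ⊂ R but ω ∉ R, so [K : Q(∛957)] = 2.)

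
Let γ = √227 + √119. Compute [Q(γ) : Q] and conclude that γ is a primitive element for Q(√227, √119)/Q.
[Q(γ) : Q] = 4 (equivalently, Q(γ) = Q(√227, √119))

Obviously Q(γ) ⊆ Q(√227, √119), and [Q(√227, √119):Q] = 4 (since 227, 119 are distinct squarefree integers > 1 with 27013 not a perfect square). To show equality we compute the minimal polynomial of γ. From γ = √227 + √119: γ^2 = 227 + 2√(27013) + 119 = 346 + 2√(27013), so γ^2 - 346 = 2√(27013); squaring, (γ^2 - 346)^2 = 4·27013, i.e. γ^4 - 692γ^2 + 119716 - 108052 = 0, i.e. γ^4 - 692γ^2 + 11664 = 0. So γ is a root of x^4 - 692x^2 + 11664. This polynomial is irreducible over Q: it has no rational root (each ±√227 ± √119 is irrational), and any factorization into two quadratics over Q would force √(27013) ∈ Q (pairing opposite roots) or √227, √119 ∈ Q (other pairings), all impossible. Hence [Q(γ):Q] = 4 = [Q(√227, √119):Q], so Q(γ) = Q(√227, √119).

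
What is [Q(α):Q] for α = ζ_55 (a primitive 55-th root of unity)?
[Q(α):Q] = 40

The minimal polynomial of ζ_55 over Q is the 55-th cyclotomic polynomial Φ_55(x), which is irreducible over Q and has degree φ(55) = 40. Hence [Q(α):Q] = φ(55) = 40.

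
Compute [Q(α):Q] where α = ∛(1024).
[Q(α):Q] = 3

The minimal polynomial of α is x^3 - 1024, irreducible over Q since 1024 is not a perfect cube (so x^3 - 1024 has no rational root). Hence [Q(α):Q] = deg(m_α) = 3.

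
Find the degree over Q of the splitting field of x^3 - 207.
[K : Q] = 6

The roots of x^3 - 207 are ∛207, ω∛207, ω^2∛207 where ω = e^(2πi/3) is a primitive cube root of unity, so K = Q(∛207, ω). Now [Q(∛207):Q] = 3 (since 207 is not a perfect cube, x^3 - 207 is irreducible) and [Q(ω):Q] = 2. Both 2 and 3 divide [K:Q], and [K:Q] ≤ 3·2 = 6, so [K:Q] = 6. (Equivalently: Q(∛207) ⊂ R but ω ∉ R, so [K : Q(∛207)] = 2.)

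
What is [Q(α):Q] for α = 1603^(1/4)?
[Q(α):Q] = 4

α is a root of x^4 - 1603. By Eisenstein's criterion at the prime p = 7 (which divides the constant term 1603 but p^2 = 49 does not, since 1603 is squarefree), x^4 - 1603 is irreducible over Q. Hence [Q(α):Q] = 4.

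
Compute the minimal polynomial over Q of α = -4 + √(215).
m_α(x) = x^2 + 8x - 199

From α + 4 = √(215), squaring gives (α + 4)^2 = 215, i.e. α^2 + 8α + 16 = 215, so α^2 + 8α - 199 = 0. The discriminant of x^2 + 8x - 199 is (8)^2 - 4·(-199) = 64 + 796 = 860, and 4·(215) is not a perfect square in Q since 215 is squarefree and ≠ 1. Hence x^2 + 8x - 199 is irreducible over Q and is the minimal polynomial of α.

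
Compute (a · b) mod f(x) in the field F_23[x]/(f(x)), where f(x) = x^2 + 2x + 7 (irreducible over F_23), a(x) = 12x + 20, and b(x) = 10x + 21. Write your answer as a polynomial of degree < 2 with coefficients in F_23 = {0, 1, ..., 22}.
a · b ≡ 5x + 17 (mod f(x))

Multiply in F_23[x]: a(x)·b(x) = (12x + 20)·(10x + 21) = 5x^2 + 15x + 6. This has degree ≥ 2, so divide by f(x) over F_23: 5x^2 + 15x + 6 = (5)·(x^2 + 2x + 7) + (5x + 17). Hence a·b ≡ 5x + 17 (mod f). (F_23[x]/(f) is a field with 23^2 = 529 elements since f is irreducible of degree 2.)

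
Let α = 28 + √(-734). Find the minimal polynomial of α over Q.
m_α(x) = x^2 - 56x + 1518

From α - 28 = √(-734), squaring gives (α - 28)^2 = -734, i.e. α^2 - 56α + 784 = -734, so α^2 - 56α + 1518 = 0. The discriminant of x^2 - 56x + 1518 is (-56)^2 - 4·(1518) = 3136 - 6072 = -2936, and 4·(-734) is not a perfect square in Q since -734 is squarefree and ≠ 1. Hence x^2 - 56x + 1518 is irreducible over Q and is the minimal polynomial of α.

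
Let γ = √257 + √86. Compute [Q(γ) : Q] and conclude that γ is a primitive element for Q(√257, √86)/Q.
[Q(γ) : Q] = 4 (equivalently, Q(γ) = Q(√257, √86))

Obviously Q(γ) ⊆ Q(√257, √86), and [Q(√257, √86):Q] = 4 (since 257, 86 are distinct squarefree integers > 1 with 22102 not a perfect square). To show equality we compute the minimal polynomial of γ. From γ = √257 + √86: γ^2 = 257 + 2√(22102) + 86 = 343 + 2√(22102), so γ^2 - 343 = 2√(22102); squaring, (γ^2 - 343)^2 = 4·22102, i.e. γ^4 - 686γ^2 + 117649 - 88408 = 0, i.e. γ^4 - 686γ^2 + 29241 = 0. So γ is a root of x^4 - 686x^2 + 29241. This polynomial is irreducible over Q: it has no rational root (each ±√257 ± √86 is irrational), and any factorization into two quadratics over Q would force √(22102) ∈ Q (pairing opposite roots) or √257, √86 ∈ Q (other pairings), all impossible. Hence [Q(γ):Q] = 4 = [Q(√257, √86):Q], so Q(γ) = Q(√257, √86).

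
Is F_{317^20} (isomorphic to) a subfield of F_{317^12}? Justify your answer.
No: F_{317^20} is not a subfield of F_{317^12}

F_{p^m} embeds in F_{p^n} iff m | n. Here 20 ∤ 12 (since 12 = 0·20 + 12 with remainder 12 ≠ 0), so F_{317^20} is not a subfield of F_{317^12}. Equivalently: if it were, the tower law would give 20 = [F_{317^20}:F_317] dividing [F_{317^12}:F_317] = 12, contradiction.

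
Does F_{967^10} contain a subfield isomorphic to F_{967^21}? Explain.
No: F_{967^21} is not a subfield of F_{967^10}

F_{p^m} embeds in F_{p^n} iff m | n. Here 21 ∤ 10 (since 10 = 0·21 + 10 with remainder 10 ≠ 0), so F_{967^21} is not a subfield of F_{967^10}. Equivalently: if it were, the tower law would give 21 = [F_{967^21}:F_967] dividing [F_{967^10}:F_967] = 10, contradiction.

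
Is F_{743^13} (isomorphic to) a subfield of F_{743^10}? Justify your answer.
No: F_{743^13} is not a subfield of F_{743^10}

F_{p^m} embeds in F_{p^n} iff m | n. Here 13 ∤ 10 (since 10 = 0·13 + 10 with remainder 10 ≠ 0), so F_{743^13} is not a subfield of F_{743^10}. Equivalently: if it were, the tower law would give 13 = [F_{743^13}:F_743] dividing [F_{743^10}:F_743] = 10, contradiction.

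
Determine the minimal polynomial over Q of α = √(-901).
m_α(x) = x^2 + 901

α satisfies α^2 + 901 = 0, so x^2 + 901 annihilates α. Since d = -901 is squarefree and ≠ 1, it is not a perfect square in Q, so x^2 + 901 has no rational root and is therefore irreducible over Q (a degree-2 polynomial over a field is irreducible iff it has no root). Hence m_α(x) = x^2 + 901.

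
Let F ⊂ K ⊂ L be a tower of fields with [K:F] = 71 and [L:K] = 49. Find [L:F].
[L:F] = 3479

The tower law says that for any tower of field extensions F ⊂ K ⊂ L with finite degrees, [L:F] = [L:K] · [K:F]. Here this gives [L:F] = 49 · 71 = 3479.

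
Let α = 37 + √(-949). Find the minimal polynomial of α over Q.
m_α(x) = x^2 - 74x + 2318

From α - 37 = √(-949), squaring gives (α - 37)^2 = -949, i.e. α^2 - 74α + 1369 = -949, so α^2 - 74α + 2318 = 0. The discriminant of x^2 - 74x + 2318 is (-74)^2 - 4·(2318) = 5476 - 9272 = -3796, and 4·(-949) is not a perfect square in Q since -949 is squarefree and ≠ 1. Hence x^2 - 74x + 2318 is irreducible over Q and is the minimal polynomial of α.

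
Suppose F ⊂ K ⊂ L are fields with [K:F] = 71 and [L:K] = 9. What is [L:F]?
[L:F] = 639

The tower law says that for any tower of field extensions F ⊂ K ⊂ L with finite degrees, [L:F] = [L:K] · [K:F]. Here this gives [L:F] = 9 · 71 = 639.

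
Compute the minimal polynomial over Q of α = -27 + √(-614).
m_α(x) = x^2 + 54x + 1343

From α + 27 = √(-614), squaring gives (α + 27)^2 = -614, i.e. α^2 + 54α + 729 = -614, so α^2 + 54α + 1343 = 0. The discriminant of x^2 + 54x + 1343 is (54)^2 - 4·(1343) = 2916 - 5372 = -2456, and 4·(-614) is not a perfect square in Q since -614 is squarefree and ≠ 1. Hence x^2 + 54x + 1343 is irreducible over Q and is the minimal polynomial of α.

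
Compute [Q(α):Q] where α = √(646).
[Q(α):Q] = 2

[Q(α):Q] equals the degree of the minimal polynomial of α. Here α^2 = 646 and x^2 - 646 is irreducible (d = 646 is squarefree, ≠ 1, hence not a square), so deg(m_α) = 2. Thus [Q(α):Q] = 2.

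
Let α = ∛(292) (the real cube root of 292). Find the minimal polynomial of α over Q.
m_α(x) = x^3 - 292

α satisfies α^3 = 292, so x^3 - 292 annihilates α. By the rational root test, a rational root p/q (in lowest terms) of x^3 - 292 would satisfy p^3 = 292 q^3, forcing q = 1 and p^3 = 292; but 292 is not a perfect cube, contradiction. A monic cubic over Q with no rational root is irreducible (any nontrivial factorization would include a linear factor). Hence x^3 - 292 is the minimal polynomial of α, and in particular [Q(α):Q] = 3.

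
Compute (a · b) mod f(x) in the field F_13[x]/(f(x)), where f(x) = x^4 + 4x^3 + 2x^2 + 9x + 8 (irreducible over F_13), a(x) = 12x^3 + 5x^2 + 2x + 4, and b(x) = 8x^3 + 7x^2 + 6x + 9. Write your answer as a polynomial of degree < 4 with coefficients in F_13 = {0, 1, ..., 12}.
a · b ≡ 12x^3 + x^2 + 3 (mod f(x))

Multiply in F_13[x]: a(x)·b(x) = (12x^3 + 5x^2 + 2x + 4)·(8x^3 + 7x^2 + 6x + 9) = 5x^6 + 7x^5 + 6x^4 + 2x^3 + 7x^2 + 3x + 10. This has degree ≥ 4, so divide by f(x) over F_13: 5x^6 + 7x^5 + 6x^4 + 2x^3 + 7x^2 + 3x + 10 = (5x^2 + 9)·(x^4 + 4x^3 + 2x^2 + 9x + 8) + (12x^3 + x^2 + 3). Hence a·b ≡ 12x^3 + x^2 + 3 (mod f). (F_13[x]/(f) is a field with 13^4 = 28561 elements since f is irreducible of degree 4.)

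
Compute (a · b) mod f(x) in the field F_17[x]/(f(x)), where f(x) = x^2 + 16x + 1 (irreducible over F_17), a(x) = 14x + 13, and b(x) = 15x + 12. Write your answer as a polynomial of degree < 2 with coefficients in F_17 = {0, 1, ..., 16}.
a · b ≡ 12x + 14 (mod f(x))

Multiply in F_17[x]: a(x)·b(x) = (14x + 13)·(15x + 12) = 6x^2 + 6x + 3. This has degree ≥ 2, so divide by f(x) over F_17: 6x^2 + 6x + 3 = (6)·(x^2 + 16x + 1) + (12x + 14). Hence a·b ≡ 12x + 14 (mod f). (F_17[x]/(f) is a field with 17^2 = 289 elements since f is irreducible of degree 2.)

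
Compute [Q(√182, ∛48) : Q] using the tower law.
[Q(√182, ∛48) : Q] = 6

Let L = Q(√182, ∛48). Since Q(√182) ⊂ L and [Q(√182):Q] = 2, the tower law gives 2 | [L:Q]. Likewise Q(∛48) ⊂ L with [Q(∛48):Q] = 3 (because 48 is not a perfect cube), so 3 | [L:Q]. As gcd(2,3) = 1, [L:Q] is divisible by 6. Conversely L is generated over Q by √182 and ∛48, so [L:Q] ≤ 2·3 = 6. Therefore [Q(√182, ∛48) : Q] = 6.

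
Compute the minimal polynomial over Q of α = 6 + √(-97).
m_α(x) = x^2 - 12x + 133

From α - 6 = √(-97), squaring gives (α - 6)^2 = -97, i.e. α^2 - 12α + 36 = -97, so α^2 - 12α + 133 = 0. The discriminant of x^2 - 12x + 133 is (-12)^2 - 4·(133) = 144 - 532 = -388, and 4·(-97) is not a perfect square in Q since -97 is squarefree and ≠ 1. Hence x^2 - 12x + 133 is irreducible over Q and is the minimal polynomial of α.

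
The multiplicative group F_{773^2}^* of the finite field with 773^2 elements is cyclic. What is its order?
|F_{773^2}^*| = 597528

F_{773^2} has 773^2 = 597529 elements; its multiplicative group consists of all nonzero elements, so |F_{773^2}^*| = 597529 - 1 = 597528. (It is cyclic since any finite subgroup of the multiplicative group of a field is cyclic.)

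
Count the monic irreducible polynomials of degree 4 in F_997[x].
There are 247013224518 monic irreducible polynomials of degree 4 over F_997

Each element of F_{997^4} that lies in no proper subfield is a root of exactly one monic irreducible of degree 4 over F_997, and each such polynomial has 4 distinct roots in F_{997^4}. By Möbius inversion the count is N_997(4) = (1/4) Σ_{d|4} μ(4/d) · 997^d = (1/4)(μ(4)·997^1 + μ(2)·997^2 + μ(1)·997^4) = 988052898072/4 = 247013224518.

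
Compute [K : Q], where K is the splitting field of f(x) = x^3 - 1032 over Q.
[K : Q] = 6

The roots of x^3 - 1032 are ∛1032, ω∛1032, ω^2∛1032 where ω = e^(2πi/3) is a primitive cube root of unity, so K = Q(∛1032, ω). Now [Q(∛1032):Q] = 3 (since 1032 is not a perfect cube, x^3 - 1032 is irreducible) and [Q(ω):Q] = 2. Both 2 and 3 divide [K:Q], and [K:Q] ≤ 3·2 = 6, so [K:Q] = 6. (Equivalently: Q(∛1032) ⊂ R but ω ∉ R, so [K : Q(∛1032)] = 2.)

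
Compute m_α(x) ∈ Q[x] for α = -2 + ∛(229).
m_α(x) = x^3 + 6x^2 + 12x - 221

Set β = α + 2 = ∛(229), so β^3 = 229. Then (α + 2)^3 - 229 = 0, i.e. α is a root of g(x) = (x + 2)^3 - 229 = x^3 + 6x^2 + 12x - 221. Since g(x) = h(x + 2) where h(x) = x^3 - 229, and h is irreducible over Q (because 229 is not a perfect cube, so h has no rational root, and a monic cubic with no rational root is irreducible), g is also irreducible (irreducibility is preserved under the substitution x → x + 2). Hence m_α(x) = x^3 + 6x^2 + 12x - 221.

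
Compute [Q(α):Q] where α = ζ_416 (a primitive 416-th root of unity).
[Q(α):Q] = 192

The minimal polynomial of ζ_416 over Q is the 416-th cyclotomic polynomial Φ_416(x), which is irreducible over Q and has degree φ(416) = 192. Hence [Q(α):Q] = φ(416) = 192.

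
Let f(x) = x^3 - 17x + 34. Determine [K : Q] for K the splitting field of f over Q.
[K : Q] = 6

By the rational root test, any rational root of the monic integer polynomial f(x) = x^3 - 17x + 34 must be an integer dividing the constant term 34, i.e. one of ±{1, 2, 17, 34}. Evaluating: f(1) = 18, f(-1) = 50, f(2) = 8, f(-2) = 60, f(17) = 4658, f(-17) = -4590, f(34) = 38760, f(-34) = -38692; none is 0, so f has no rational root and is therefore irreducible over Q (a cubic with no linear factor over a field is irreducible). For an irreducible cubic, the Galois group is A_3 or S_3 according as the discriminant disc(f) = -4a^3 - 27b^2 = -4·(-17)^3 - 27·(34)^2 = -11560 is or is not a square in Q. Here disc(f) = -11560 is not a perfect square in Q, so the Galois group of f over Q is not contained in A_3 and must be all of S_3. The splitting field has degree |S_3| = 6 over Q, so [K : Q] = 6.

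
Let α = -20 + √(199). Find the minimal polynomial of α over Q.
m_α(x) = x^2 + 40x + 201

From α + 20 = √(199), squaring gives (α + 20)^2 = 199, i.e. α^2 + 40α + 400 = 199, so α^2 + 40α + 201 = 0. The discriminant of x^2 + 40x + 201 is (40)^2 - 4·(201) = 1600 - 804 = 796, and 4·(199) is not a perfect square in Q since 199 is squarefree and ≠ 1. Hence x^2 + 40x + 201 is irreducible over Q and is the minimal polynomial of α.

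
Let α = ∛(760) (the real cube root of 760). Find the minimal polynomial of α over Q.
m_α(x) = x^3 - 760

α satisfies α^3 = 760, so x^3 - 760 annihilates α. By the rational root test, a rational root p/q (in lowest terms) of x^3 - 760 would satisfy p^3 = 760 q^3, forcing q = 1 and p^3 = 760; but 760 is not a perfect cube, contradiction. A monic cubic over Q with no rational root is irreducible (any nontrivial factorization would include a linear factor). Hence x^3 - 760 is the minimal polynomial of α, and in particular [Q(α):Q] = 3.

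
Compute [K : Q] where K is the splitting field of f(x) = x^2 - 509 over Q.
[K : Q] = 2

f(x) = x^2 - 509 factors as (x - √509)(x + √509). The splitting field is K = Q(√509). Since 509 is squarefree and > 1, it is not a perfect square, so x^2 - 509 is irreducible over Q and [Q(√509) : Q] = 2. Hence [K : Q] = 2.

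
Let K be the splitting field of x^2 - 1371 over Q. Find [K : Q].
[K : Q] = 2

f(x) = x^2 - 1371 factors as (x - √1371)(x + √1371). The splitting field is K = Q(√1371). Since 1371 is squarefree and > 1, it is not a perfect square, so x^2 - 1371 is irreducible over Q and [Q(√1371) : Q] = 2. Hence [K : Q] = 2.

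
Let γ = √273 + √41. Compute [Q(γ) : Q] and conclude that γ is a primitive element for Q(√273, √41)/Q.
[Q(γ) : Q] = 4 (equivalently, Q(γ) = Q(√273, √41))

Obviously Q(γ) ⊆ Q(√273, √41), and [Q(√273, √41):Q] = 4 (since 273, 41 are distinct squarefree integers > 1 with 11193 not a perfect square). To show equality we compute the minimal polynomial of γ. From γ = √273 + √41: γ^2 = 273 + 2√(11193) + 41 = 314 + 2√(11193), so γ^2 - 314 = 2√(11193); squaring, (γ^2 - 314)^2 = 4·11193, i.e. γ^4 - 628γ^2 + 98596 - 44772 = 0, i.e. γ^4 - 628γ^2 + 53824 = 0. So γ is a root of x^4 - 628x^2 + 53824. This polynomial is irreducible over Q: it has no rational root (each ±√273 ± √41 is irrational), and any factorization into two quadratics over Q would force √(11193) ∈ Q (pairing opposite roots) or √273, √41 ∈ Q (other pairings), all impossible. Hence [Q(γ):Q] = 4 = [Q(√273, √41):Q], so Q(γ) = Q(√273, √41).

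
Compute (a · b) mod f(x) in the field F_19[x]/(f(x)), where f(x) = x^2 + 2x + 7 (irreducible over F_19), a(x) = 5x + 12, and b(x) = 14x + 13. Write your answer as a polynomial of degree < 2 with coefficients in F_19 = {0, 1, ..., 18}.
a · b ≡ 17x + 8 (mod f(x))

Multiply in F_19[x]: a(x)·b(x) = (5x + 12)·(14x + 13) = 13x^2 + 5x + 4. This has degree ≥ 2, so divide by f(x) over F_19: 13x^2 + 5x + 4 = (13)·(x^2 + 2x + 7) + (17x + 8). Hence a·b ≡ 17x + 8 (mod f). (F_19[x]/(f) is a field with 19^2 = 361 elements since f is irreducible of degree 2.)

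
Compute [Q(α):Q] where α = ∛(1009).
[Q(α):Q] = 3

The minimal polynomial of α is x^3 - 1009, irreducible over Q since 1009 is not a perfect cube (so x^3 - 1009 has no rational root). Hence [Q(α):Q] = deg(m_α) = 3.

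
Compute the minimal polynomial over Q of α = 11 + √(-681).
m_α(x) = x^2 - 22x + 802

From α - 11 = √(-681), squaring gives (α - 11)^2 = -681, i.e. α^2 - 22α + 121 = -681, so α^2 - 22α + 802 = 0. The discriminant of x^2 - 22x + 802 is (-22)^2 - 4·(802) = 484 - 3208 = -2724, and 4·(-681) is not a perfect square in Q since -681 is squarefree and ≠ 1. Hence x^2 - 22x + 802 is irreducible over Q and is the minimal polynomial of α.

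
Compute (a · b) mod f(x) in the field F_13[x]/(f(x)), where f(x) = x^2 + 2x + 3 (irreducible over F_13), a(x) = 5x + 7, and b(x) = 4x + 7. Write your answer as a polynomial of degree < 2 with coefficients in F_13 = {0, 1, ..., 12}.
a · b ≡ 10x + 2 (mod f(x))

Multiply in F_13[x]: a(x)·b(x) = (5x + 7)·(4x + 7) = 7x^2 + 11x + 10. This has degree ≥ 2, so divide by f(x) over F_13: 7x^2 + 11x + 10 = (7)·(x^2 + 2x + 3) + (10x + 2). Hence a·b ≡ 10x + 2 (mod f). (F_13[x]/(f) is a field with 13^2 = 169 elements since f is irreducible of degree 2.)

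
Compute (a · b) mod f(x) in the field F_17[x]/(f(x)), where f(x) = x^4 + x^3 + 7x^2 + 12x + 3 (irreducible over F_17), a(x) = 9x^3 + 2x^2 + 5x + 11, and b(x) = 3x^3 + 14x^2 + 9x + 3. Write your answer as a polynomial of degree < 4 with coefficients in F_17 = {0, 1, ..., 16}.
a · b ≡ 7x^3 + 3x^2 + 3x + 16 (mod f(x))

Multiply in F_17[x]: a(x)·b(x) = (9x^3 + 2x^2 + 5x + 11)·(3x^3 + 14x^2 + 9x + 3) = 10x^6 + 13x^5 + 5x^4 + 12x^3 + x^2 + 12x + 16. This has degree ≥ 4, so divide by f(x) over F_17: 10x^6 + 13x^5 + 5x^4 + 12x^3 + x^2 + 12x + 16 = (10x^2 + 3x)·(x^4 + x^3 + 7x^2 + 12x + 3) + (7x^3 + 3x^2 + 3x + 16). Hence a·b ≡ 7x^3 + 3x^2 + 3x + 16 (mod f). (F_17[x]/(f) is a field with 17^4 = 83521 elements since f is irreducible of degree 4.)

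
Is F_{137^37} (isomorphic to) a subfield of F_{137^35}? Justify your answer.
No: F_{137^37} is not a subfield of F_{137^35}

F_{p^m} embeds in F_{p^n} iff m | n. Here 37 ∤ 35 (since 35 = 0·37 + 35 with remainder 35 ≠ 0), so F_{137^37} is not a subfield of F_{137^35}. Equivalently: if it were, the tower law would give 37 = [F_{137^37}:F_137] dividing [F_{137^35}:F_137] = 35, contradiction.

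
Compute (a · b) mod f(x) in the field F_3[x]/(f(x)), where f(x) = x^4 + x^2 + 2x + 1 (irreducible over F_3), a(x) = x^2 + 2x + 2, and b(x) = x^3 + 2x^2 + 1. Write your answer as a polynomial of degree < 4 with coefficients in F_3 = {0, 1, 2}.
a · b ≡ 2x^3 + 2x^2 + 2x + 1 (mod f(x))

Multiply in F_3[x]: a(x)·b(x) = (x^2 + 2x + 2)·(x^3 + 2x^2 + 1) = x^5 + x^4 + 2x^2 + 2x + 2. This has degree ≥ 4, so divide by f(x) over F_3: x^5 + x^4 + 2x^2 + 2x + 2 = (x + 1)·(x^4 + x^2 + 2x + 1) + (2x^3 + 2x^2 + 2x + 1). Hence a·b ≡ 2x^3 + 2x^2 + 2x + 1 (mod f). (F_3[x]/(f) is a field with 3^4 = 81 elements since f is irreducible of degree 4.)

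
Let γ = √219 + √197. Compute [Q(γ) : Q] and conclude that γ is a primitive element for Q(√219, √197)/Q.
[Q(γ) : Q] = 4 (equivalently, Q(γ) = Q(√219, √197))

Obviously Q(γ) ⊆ Q(√219, √197), and [Q(√219, √197):Q] = 4 (since 219, 197 are distinct squarefree integers > 1 with 43143 not a perfect square). To show equality we compute the minimal polynomial of γ. From γ = √219 + √197: γ^2 = 219 + 2√(43143) + 197 = 416 + 2√(43143), so γ^2 - 416 = 2√(43143); squaring, (γ^2 - 416)^2 = 4·43143, i.e. γ^4 - 832γ^2 + 173056 - 172572 = 0, i.e. γ^4 - 832γ^2 + 484 = 0. So γ is a root of x^4 - 832x^2 + 484. This polynomial is irreducible over Q: it has no rational root (each ±√219 ± √197 is irrational), and any factorization into two quadratics over Q would force √(43143) ∈ Q (pairing opposite roots) or √219, √197 ∈ Q (other pairings), all impossible. Hence [Q(γ):Q] = 4 = [Q(√219, √197):Q], so Q(γ) = Q(√219, √197).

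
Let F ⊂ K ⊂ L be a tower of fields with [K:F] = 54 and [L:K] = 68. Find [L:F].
[L:F] = 3672

The tower law says that for any tower of field extensions F ⊂ K ⊂ L with finite degrees, [L:F] = [L:K] · [K:F]. Here this gives [L:F] = 68 · 54 = 3672.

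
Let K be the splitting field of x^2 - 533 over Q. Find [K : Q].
[K : Q] = 2

f(x) = x^2 - 533 factors as (x - √533)(x + √533). The splitting field is K = Q(√533). Since 533 is squarefree and > 1, it is not a perfect square, so x^2 - 533 is irreducible over Q and [Q(√533) : Q] = 2. Hence [K : Q] = 2.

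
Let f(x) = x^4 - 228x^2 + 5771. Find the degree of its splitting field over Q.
[K : Q] = 4

Solving the quadratic in x^2: x^2 = (228 ± √(228^2 - 4·5771))/2 = (228 ± √28900)/2 = (228 ± 170)/2, giving x^2 = 29 or x^2 = 199. So f(x) = (x^2 - 29)(x^2 - 199) and the roots of f are ±√29, ±√199. Hence the splitting field is K = Q(√29, √199). Since 29 and 199 are distinct squarefree integers > 1, their product 5771 is not a perfect square, so √199 ∉ Q(√29). By the tower law [K:Q] = [Q(√29,√199):Q(√29)] · [Q(√29):Q] = 2 · 2 = 4.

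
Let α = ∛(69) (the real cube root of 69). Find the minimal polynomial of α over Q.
m_α(x) = x^3 - 69

α satisfies α^3 = 69, so x^3 - 69 annihilates α. By the rational root test, a rational root p/q (in lowest terms) of x^3 - 69 would satisfy p^3 = 69 q^3, forcing q = 1 and p^3 = 69; but 69 is not a perfect cube, contradiction. A monic cubic over Q with no rational root is irreducible (any nontrivial factorization would include a linear factor). Hence x^3 - 69 is the minimal polynomial of α, and in particular [Q(α):Q] = 3.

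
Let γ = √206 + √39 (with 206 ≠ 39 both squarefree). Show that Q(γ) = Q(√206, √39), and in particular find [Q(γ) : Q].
[Q(γ) : Q] = 4 (equivalently, Q(γ) = Q(√206, √39))

Obviously Q(γ) ⊆ Q(√206, √39), and [Q(√206, √39):Q] = 4 (since 206, 39 are distinct squarefree integers > 1 with 8034 not a perfect square). To show equality we compute the minimal polynomial of γ. From γ = √206 + √39: γ^2 = 206 + 2√(8034) + 39 = 245 + 2√(8034), so γ^2 - 245 = 2√(8034); squaring, (γ^2 - 245)^2 = 4·8034, i.e. γ^4 - 490γ^2 + 60025 - 32136 = 0, i.e. γ^4 - 490γ^2 + 27889 = 0. So γ is a root of x^4 - 490x^2 + 27889. This polynomial is irreducible over Q: it has no rational root (each ±√206 ± √39 is irrational), and any factorization into two quadratics over Q would force √(8034) ∈ Q (pairing opposite roots) or √206, √39 ∈ Q (other pairings), all impossible. Hence [Q(γ):Q] = 4 = [Q(√206, √39):Q], so Q(γ) = Q(√206, √39).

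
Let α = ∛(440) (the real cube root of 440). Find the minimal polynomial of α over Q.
m_α(x) = x^3 - 440

α satisfies α^3 = 440, so x^3 - 440 annihilates α. By the rational root test, a rational root p/q (in lowest terms) of x^3 - 440 would satisfy p^3 = 440 q^3, forcing q = 1 and p^3 = 440; but 440 is not a perfect cube, contradiction. A monic cubic over Q with no rational root is irreducible (any nontrivial factorization would include a linear factor). Hence x^3 - 440 is the minimal polynomial of α, and in particular [Q(α):Q] = 3.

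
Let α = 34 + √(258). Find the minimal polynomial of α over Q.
m_α(x) = x^2 - 68x + 898

From α - 34 = √(258), squaring gives (α - 34)^2 = 258, i.e. α^2 - 68α + 1156 = 258, so α^2 - 68α + 898 = 0. The discriminant of x^2 - 68x + 898 is (-68)^2 - 4·(898) = 4624 - 3592 = 1032, and 4·(258) is not a perfect square in Q since 258 is squarefree and ≠ 1. Hence x^2 - 68x + 898 is irreducible over Q and is the minimal polynomial of α.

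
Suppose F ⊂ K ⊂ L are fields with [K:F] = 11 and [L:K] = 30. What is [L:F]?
[L:F] = 330

The tower law says that for any tower of field extensions F ⊂ K ⊂ L with finite degrees, [L:F] = [L:K] · [K:F]. Here this gives [L:F] = 30 · 11 = 330.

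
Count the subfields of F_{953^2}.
F_{953^2} has 2 subfields

The subfields of F_{p^n} are exactly the fields F_{p^d} for d | n (each is the fixed field of the unique index-d subgroup of Gal(F_{p^n}/F_p) ≅ Z/nZ). The divisors of n = 2 are {1, 2}, giving 2 subfields: F_{953^1}, F_{953^2}.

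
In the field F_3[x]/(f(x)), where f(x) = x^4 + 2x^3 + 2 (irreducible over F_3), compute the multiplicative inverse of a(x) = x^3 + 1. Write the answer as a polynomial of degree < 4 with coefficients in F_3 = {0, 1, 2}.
a(x)^(-1) ≡ 2x^3 + x^2 + 1 (mod f(x))

Since f is irreducible over F_3, F_3[x]/(f) is a field and a(x) ≠ 0 has an inverse. Apply the extended Euclidean algorithm to f(x) and a(x) in F_3[x]: f(x) = (x + 2)·a(x) + (2x);  a(x) = (2x^2)·(2x) + (1). The last nonzero remainder is the constant 1 = gcd(f, a) in F_3. Back-substituting through the division chain expresses 1 = s(x)·a(x) + t(x)·f(x) with s(x) ≡ 2x^3 + x^2 + 1 (mod f), so a(x)^(-1) ≡ s(x) = 2x^3 + x^2 + 1 (mod f). Check: (x^3 + 1)·(2x^3 + x^2 + 1) = 2x^6 + x^5 + x^2 + 1 ≡ 1 (mod x^4 + 2x^3 + 2).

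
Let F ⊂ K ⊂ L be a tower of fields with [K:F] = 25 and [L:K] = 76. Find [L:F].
[L:F] = 1900

The tower law says that for any tower of field extensions F ⊂ K ⊂ L with finite degrees, [L:F] = [L:K] · [K:F]. Here this gives [L:F] = 76 · 25 = 1900.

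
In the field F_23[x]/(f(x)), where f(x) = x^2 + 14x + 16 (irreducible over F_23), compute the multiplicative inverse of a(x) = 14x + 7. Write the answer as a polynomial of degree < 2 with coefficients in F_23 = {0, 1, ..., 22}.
a(x)^(-1) ≡ 15x + 7 (mod f(x))

Since f is irreducible over F_23, F_23[x]/(f) is a field and a(x) ≠ 0 has an inverse. Apply the extended Euclidean algorithm to f(x) and a(x) in F_23[x]: f(x) = (5x + 10)·a(x) + (15). The last nonzero remainder is the constant 15 = gcd(f, a) in F_23. Back-substituting through the division chain expresses 15 = s(x)·a(x) + t(x)·f(x) with s(x) ≡ 18x + 13 (mod f), so (18x + 13)·a(x) ≡ 15 (mod f). Multiplying by 15^(-1) ≡ 20 in F_23 gives a(x)^(-1) ≡ 20·(18x + 13) ≡ 15x + 7 (mod f). Check: (14x + 7)·(15x + 7) = 3x^2 + 19x + 3 ≡ 1 (mod x^2 + 14x + 16).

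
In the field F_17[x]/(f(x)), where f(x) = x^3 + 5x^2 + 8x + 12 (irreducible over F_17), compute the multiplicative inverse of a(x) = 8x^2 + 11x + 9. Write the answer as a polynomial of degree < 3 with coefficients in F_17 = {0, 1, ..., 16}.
a(x)^(-1) ≡ 15x^2 + 4x + 3 (mod f(x))

Since f is irreducible over F_17, F_17[x]/(f) is a field and a(x) ≠ 0 has an inverse. Apply the extended Euclidean algorithm to f(x) and a(x) in F_17[x]: f(x) = (15x + 14)·a(x) + (8x + 5);  a(x) = (x + 5)·(8x + 5) + (1). The last nonzero remainder is the constant 1 = gcd(f, a) in F_17. Back-substituting through the division chain expresses 1 = s(x)·a(x) + t(x)·f(x) with s(x) ≡ 15x^2 + 4x + 3 (mod f), so a(x)^(-1) ≡ s(x) = 15x^2 + 4x + 3 (mod f). Check: (8x^2 + 11x + 9)·(15x^2 + 4x + 3) = x^4 + 10x^3 + 16x^2 + x + 10 ≡ 1 (mod x^3 + 5x^2 + 8x + 12).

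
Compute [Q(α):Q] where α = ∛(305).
[Q(α):Q] = 3

The minimal polynomial of α is x^3 - 305, irreducible over Q since 305 is not a perfect cube (so x^3 - 305 has no rational root). Hence [Q(α):Q] = deg(m_α) = 3.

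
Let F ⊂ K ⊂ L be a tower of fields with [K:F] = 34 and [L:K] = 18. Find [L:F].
[L:F] = 612

The tower law says that for any tower of field extensions F ⊂ K ⊂ L with finite degrees, [L:F] = [L:K] · [K:F]. Here this gives [L:F] = 18 · 34 = 612.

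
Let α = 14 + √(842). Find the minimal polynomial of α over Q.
m_α(x) = x^2 - 28x - 646

From α - 14 = √(842), squaring gives (α - 14)^2 = 842, i.e. α^2 - 28α + 196 = 842, so α^2 - 28α - 646 = 0. The discriminant of x^2 - 28x - 646 is (-28)^2 - 4·(-646) = 784 + 2584 = 3368, and 4·(842) is not a perfect square in Q since 842 is squarefree and ≠ 1. Hence x^2 - 28x - 646 is irreducible over Q and is the minimal polynomial of α.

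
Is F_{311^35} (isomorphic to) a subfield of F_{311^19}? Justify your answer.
No: F_{311^35} is not a subfield of F_{311^19}

F_{p^m} embeds in F_{p^n} iff m | n. Here 35 ∤ 19 (since 19 = 0·35 + 19 with remainder 19 ≠ 0), so F_{311^35} is not a subfield of F_{311^19}. Equivalently: if it were, the tower law would give 35 = [F_{311^35}:F_311] dividing [F_{311^19}:F_311] = 19, contradiction.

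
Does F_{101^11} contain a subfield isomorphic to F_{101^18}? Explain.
No: F_{101^18} is not a subfield of F_{101^11}

F_{p^m} embeds in F_{p^n} iff m | n. Here 18 ∤ 11 (since 11 = 0·18 + 11 with remainder 11 ≠ 0), so F_{101^18} is not a subfield of F_{101^11}. Equivalently: if it were, the tower law would give 18 = [F_{101^18}:F_101] dividing [F_{101^11}:F_101] = 11, contradiction.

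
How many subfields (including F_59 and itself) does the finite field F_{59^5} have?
F_{59^5} has 2 subfields

The subfields of F_{p^n} are exactly the fields F_{p^d} for d | n (each is the fixed field of the unique index-d subgroup of Gal(F_{p^n}/F_p) ≅ Z/nZ). The divisors of n = 5 are {1, 5}, giving 2 subfields: F_{59^1}, F_{59^5}.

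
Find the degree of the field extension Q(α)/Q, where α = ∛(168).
[Q(α):Q] = 3

The minimal polynomial of α is x^3 - 168, irreducible over Q since 168 is not a perfect cube (so x^3 - 168 has no rational root). Hence [Q(α):Q] = deg(m_α) = 3.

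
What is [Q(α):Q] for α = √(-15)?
[Q(α):Q] = 2

[Q(α):Q] equals the degree of the minimal polynomial of α. Here α^2 = -15 and x^2 + 15 is irreducible (d = -15 is squarefree, ≠ 1, hence not a square), so deg(m_α) = 2. Thus [Q(α):Q] = 2.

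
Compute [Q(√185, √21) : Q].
[Q(√185, √21) : Q] = 4

[Q(√185):Q] = 2 (min poly x^2 - 185, irreducible since 185 is squarefree > 1). For the top step, suppose √21 ∈ Q(√185), say √21 = c + d√185 with c, d ∈ Q. Squaring: 21 = c^2 + 185d^2 + 2cd√185. Since √185 ∉ Q this forces 2cd = 0. If d = 0 then √21 = c ∈ Q, contradicting 21 squarefree > 1. If c = 0 then 21 = 185d^2, so 185·21 = (185d)^2 is a perfect square in Q — but 185·21 = 3885 is not a perfect square (since 185 and 21 are distinct squarefree integers). Contradiction. Hence √21 ∉ Q(√185), so x^2 - 21 stays irreducible over Q(√185) and [Q(√185, √21) : Q(√185)] = 2. By the tower law, [Q(√185, √21) : Q] = 2 · 2 = 4.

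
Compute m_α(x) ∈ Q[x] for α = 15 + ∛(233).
m_α(x) = x^3 - 45x^2 + 675x - 3608

Set β = α - 15 = ∛(233), so β^3 = 233. Then (α - 15)^3 - 233 = 0, i.e. α is a root of g(x) = (x - 15)^3 - 233 = x^3 - 45x^2 + 675x - 3608. Since g(x) = h(x - 15) where h(x) = x^3 - 233, and h is irreducible over Q (because 233 is not a perfect cube, so h has no rational root, and a monic cubic with no rational root is irreducible), g is also irreducible (irreducibility is preserved under the substitution x → x - 15). Hence m_α(x) = x^3 - 45x^2 + 675x - 3608.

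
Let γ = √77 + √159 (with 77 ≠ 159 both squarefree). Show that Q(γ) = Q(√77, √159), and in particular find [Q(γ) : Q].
[Q(γ) : Q] = 4 (equivalently, Q(γ) = Q(√77, √159))

Obviously Q(γ) ⊆ Q(√77, √159), and [Q(√77, √159):Q] = 4 (since 77, 159 are distinct squarefree integers > 1 with 12243 not a perfect square). To show equality we compute the minimal polynomial of γ. From γ = √77 + √159: γ^2 = 77 + 2√(12243) + 159 = 236 + 2√(12243), so γ^2 - 236 = 2√(12243); squaring, (γ^2 - 236)^2 = 4·12243, i.e. γ^4 - 472γ^2 + 55696 - 48972 = 0, i.e. γ^4 - 472γ^2 + 6724 = 0. So γ is a root of x^4 - 472x^2 + 6724. This polynomial is irreducible over Q: it has no rational root (each ±√77 ± √159 is irrational), and any factorization into two quadratics over Q would force √(12243) ∈ Q (pairing opposite roots) or √77, √159 ∈ Q (other pairings), all impossible. Hence [Q(γ):Q] = 4 = [Q(√77, √159):Q], so Q(γ) = Q(√77, √159).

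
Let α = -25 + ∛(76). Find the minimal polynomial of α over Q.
m_α(x) = x^3 + 75x^2 + 1875x + 15549

Set β = α + 25 = ∛(76), so β^3 = 76. Then (α + 25)^3 - 76 = 0, i.e. α is a root of g(x) = (x + 25)^3 - 76 = x^3 + 75x^2 + 1875x + 15549. Since g(x) = h(x + 25) where h(x) = x^3 - 76, and h is irreducible over Q (because 76 is not a perfect cube, so h has no rational root, and a monic cubic with no rational root is irreducible), g is also irreducible (irreducibility is preserved under the substitution x → x + 25). Hence m_α(x) = x^3 + 75x^2 + 1875x + 15549.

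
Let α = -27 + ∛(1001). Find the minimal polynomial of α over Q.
m_α(x) = x^3 + 81x^2 + 2187x + 18682

Set β = α + 27 = ∛(1001), so β^3 = 1001. Then (α + 27)^3 - 1001 = 0, i.e. α is a root of g(x) = (x + 27)^3 - 1001 = x^3 + 81x^2 + 2187x + 18682. Since g(x) = h(x + 27) where h(x) = x^3 - 1001, and h is irreducible over Q (because 1001 is not a perfect cube, so h has no rational root, and a monic cubic with no rational root is irreducible), g is also irreducible (irreducibility is preserved under the substitution x → x + 27). Hence m_α(x) = x^3 + 81x^2 + 2187x + 18682.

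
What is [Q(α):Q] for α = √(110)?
[Q(α):Q] = 2

[Q(α):Q] equals the degree of the minimal polynomial of α. Here α^2 = 110 and x^2 - 110 is irreducible (d = 110 is squarefree, ≠ 1, hence not a square), so deg(m_α) = 2. Thus [Q(α):Q] = 2.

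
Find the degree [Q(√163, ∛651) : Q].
[Q(√163, ∛651) : Q] = 6

Let L = Q(√163, ∛651). Since Q(√163) ⊂ L and [Q(√163):Q] = 2, the tower law gives 2 | [L:Q]. Likewise Q(∛651) ⊂ L with [Q(∛651):Q] = 3 (because 651 is not a perfect cube), so 3 | [L:Q]. As gcd(2,3) = 1, [L:Q] is divisible by 6. Conversely L is generated over Q by √163 and ∛651, so [L:Q] ≤ 2·3 = 6. Therefore [Q(√163, ∛651) : Q] = 6.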